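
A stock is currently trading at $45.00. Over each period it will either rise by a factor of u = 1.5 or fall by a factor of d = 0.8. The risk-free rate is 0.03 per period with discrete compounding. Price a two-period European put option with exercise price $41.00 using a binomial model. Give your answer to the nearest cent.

Risk-neutral probability p = (1 + 0.03 − 0.8)/(1.5 − 0.8) = 0.2300/0.7000 = 0.3286
Terminal stock prices: S_uu = 101.2, S_ud = 54, S_dd = 28.8
Terminal payoffs (K − S): max(-60.25, 0) = 0, max(-13, 0) = 0, max(12.2, 0) = 12.2
Node u (S = 67.5): V_u = 1/1.03·[0.3286·0.0000 + 0.6714·0.0000] = 0.0000
Node d (S = 36): V_d = 1/1.03·[0.3286·0.0000 + 0.6714·12.2000] = 7.9528
Node 0 (S = 45): V_0 = 1/1.03·[0.3286·0.0000 + 0.6714·7.9528] = 5.1842

$5.18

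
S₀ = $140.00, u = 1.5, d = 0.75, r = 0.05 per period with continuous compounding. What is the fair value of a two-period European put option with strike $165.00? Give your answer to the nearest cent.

$31.20

Risk-neutral probability p = (e^0.05 − 0.75)/(1.5 − 0.75) = 0.3013/0.7500 = 0.4017
Terminal stock prices: S_uu = 315, S_ud = 157.5, S_dd = 78.75
Terminal payoffs (K − S): max(-150, 0) = 0, max(7.5, 0) = 7.5, max(86.25, 0) = 86.25
Node u (S = 210): V_u = e^(−0.05)·[0.4017·0.0000 + 0.5983·7.5000] = 4.2684
Node d (S = 105): V_d = e^(−0.05)·[0.4017·7.5000 + 0.5983·86.2500] = 51.9529
Node 0 (S = 140): V_0 = e^(−0.05)·[0.4017·4.2684 + 0.5983·51.9529] = 31.1987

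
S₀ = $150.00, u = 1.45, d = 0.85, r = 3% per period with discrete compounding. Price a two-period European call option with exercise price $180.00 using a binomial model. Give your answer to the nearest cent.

Risk-neutral probability p = (1 + 0.03 − 0.85)/(1.45 − 0.85) = 0.1800/0.6000 = 0.3000
Terminal stock prices: S_uu = 315.4, S_ud = 184.9, S_dd = 108.4
Terminal payoffs (S − K): max(135.4, 0) = 135.4, max(4.875, 0) = 4.875, max(-71.63, 0) = 0
Node u (S = 217.5): V_u = 1/1.03·[0.3000·135.3750 + 0.7000·4.8750] = 42.7427
Node d (S = 127.5): V_d = 1/1.03·[0.3000·4.8750 + 0.7000·0.0000] = 1.4199
Node 0 (S = 150): V_0 = 1/1.03·[0.3000·42.7427 + 0.7000·1.4199] = 13.4143

$13.41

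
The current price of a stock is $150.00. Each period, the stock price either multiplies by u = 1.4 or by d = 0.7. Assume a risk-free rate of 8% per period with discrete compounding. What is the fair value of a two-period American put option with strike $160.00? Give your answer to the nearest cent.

$26.05

Risk-neutral probability p = (1 + 0.08 − 0.7)/(1.4 − 0.7) = 0.3800/0.7000 = 0.5429
Terminal stock prices: S_uu = 294, S_ud = 147, S_dd = 73.5
Terminal payoffs (K − S): max(-134, 0) = 0, max(13, 0) = 13, max(86.5, 0) = 86.5
Node u (S = 210): continuation = 1/1.08·[0.5429·0.0000 + 0.4571·13.0000] = 5.5026; exercise value = 0.0000 ≤ continuation, so V_u = 5.5026
Node d (S = 105): continuation = 1/1.08·[0.5429·13.0000 + 0.4571·86.5000] = 43.1481; exercise value = 55.0000 > continuation, so V_d = 55.0000 (exercise)
Node 0 (S = 150): continuation = 1/1.08·[0.5429·5.5026 + 0.4571·55.0000] = 26.0463; exercise value = 10.0000 ≤ continuation, so V_0 = 26.0463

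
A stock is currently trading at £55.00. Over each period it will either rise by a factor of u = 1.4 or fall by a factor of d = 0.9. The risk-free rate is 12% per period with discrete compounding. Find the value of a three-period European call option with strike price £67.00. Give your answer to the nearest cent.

Risk-neutral probability p = (1 + 0.12 − 0.9)/(1.4 − 0.9) = 0.2200/0.5000 = 0.4400
Terminal stock prices: S_uuu = 150.9, S_uud = 97.02, S_udd = 62.37, S_ddd = 40.1
Terminal payoffs (S − K): max(83.92, 0) = 83.92, max(30.02, 0) = 30.02, max(-4.63, 0) = 0, max(-26.9, 0) = 0
Node uu (S = 107.8): V_uu = 1/1.12·[0.4400·83.9200 + 0.5600·30.0200] = 47.9786
Node ud (S = 69.3): V_ud = 1/1.12·[0.4400·30.0200 + 0.5600·0.0000] = 11.7936
Node dd (S = 44.55): V_dd = 1/1.12·[0.4400·0.0000 + 0.5600·0.0000] = 0.0000
Node u (S = 77): V_u = 1/1.12·[0.4400·47.9786 + 0.5600·11.7936] = 24.7455
Node d (S = 49.5): V_d = 1/1.12·[0.4400·11.7936 + 0.5600·0.0000] = 4.6332
Node 0 (S = 55): V_0 = 1/1.12·[0.4400·24.7455 + 0.5600·4.6332] = 12.0380

£12.04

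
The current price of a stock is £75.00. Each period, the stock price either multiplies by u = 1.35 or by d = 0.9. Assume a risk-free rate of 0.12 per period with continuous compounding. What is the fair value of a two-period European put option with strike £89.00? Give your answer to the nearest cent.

Risk-neutral probability p = (e^0.12 − 0.9)/(1.35 − 0.9) = 0.2275/0.4500 = 0.5055
Terminal stock prices: S_uu = 136.7, S_ud = 91.12, S_dd = 60.75
Terminal payoffs (K − S): max(-47.69, 0) = 0, max(-2.125, 0) = 0, max(28.25, 0) = 28.25
Node u (S = 101.2): V_u = e^(−0.12)·[0.5055·0.0000 + 0.4945·0.0000] = 0.0000
Node d (S = 67.5): V_d = e^(−0.12)·[0.5055·0.0000 + 0.4945·28.2500] = 12.3887
Node 0 (S = 75): V_0 = e^(−0.12)·[0.5055·0.0000 + 0.4945·12.3887] = 5.4329

£5.43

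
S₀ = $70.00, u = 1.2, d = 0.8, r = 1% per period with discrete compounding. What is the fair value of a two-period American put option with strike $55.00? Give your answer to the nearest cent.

Risk-neutral probability p = (1 + 0.01 − 0.8)/(1.2 − 0.8) = 0.2100/0.4000 = 0.5250
Terminal stock prices: S_uu = 100.8, S_ud = 67.2, S_dd = 44.8
Terminal payoffs (K − S): max(-45.8, 0) = 0, max(-12.2, 0) = 0, max(10.2, 0) = 10.2
Node u (S = 84): continuation = 1/1.01·[0.5250·0.0000 + 0.4750·0.0000] = 0.0000; exercise value = 0.0000 ≤ continuation, so V_u = 0.0000
Node d (S = 56): continuation = 1/1.01·[0.5250·0.0000 + 0.4750·10.2000] = 4.7970; exercise value = 0.0000 ≤ continuation, so V_d = 4.7970
Node 0 (S = 70): continuation = 1/1.01·[0.5250·0.0000 + 0.4750·4.7970] = 2.2560; exercise value = 0.0000 ≤ continuation, so V_0 = 2.2560

$2.26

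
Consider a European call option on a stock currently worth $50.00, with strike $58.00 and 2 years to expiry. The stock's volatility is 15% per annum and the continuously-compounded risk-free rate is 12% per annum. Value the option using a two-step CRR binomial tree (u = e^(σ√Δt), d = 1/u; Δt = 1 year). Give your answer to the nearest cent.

CRR parameters: u = e^(σ√Δt) = e^(0.15·√1) = 1.1618, d = 1/u = 0.8607
Per-period rate: rΔt = 0.12·1 = 0.12, so R = e^0.12 = 1.1275
Risk-neutral probability p = (e^0.12 − 0.8607)/(1.1618 − 0.8607) = 0.2668/0.3011 = 0.8860
Terminal stock prices: S_uu = 67.49, S_ud = 50, S_dd = 37.04
Terminal payoffs (S − K): max(9.493, 0) = 9.493, max(-8, 0) = 0, max(-20.96, 0) = 0
Node u (S = 58.09): V_u = e^(−0.12)·[0.8860·9.4929 + 0.1140·0.0000] = 7.4594
Node d (S = 43.04): V_d = e^(−0.12)·[0.8860·0.0000 + 0.1140·0.0000] = 0.0000
Node 0 (S = 50): V_0 = e^(−0.12)·[0.8860·7.4594 + 0.1140·0.0000] = 5.8615

$5.86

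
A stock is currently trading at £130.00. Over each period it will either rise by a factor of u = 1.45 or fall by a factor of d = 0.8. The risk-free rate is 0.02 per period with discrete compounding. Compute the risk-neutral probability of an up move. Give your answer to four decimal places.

Risk-neutral probability p = (1 + 0.02 − 0.8)/(1.45 − 0.8) = 0.2200/0.6500 = 0.3385

p = 0.3385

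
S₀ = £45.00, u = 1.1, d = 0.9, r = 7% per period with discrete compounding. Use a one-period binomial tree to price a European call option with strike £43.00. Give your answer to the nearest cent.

£5.16

Risk-neutral probability p = (1 + 0.07 − 0.9)/(1.1 − 0.9) = 0.1700/0.2000 = 0.8500
Terminal stock prices: S_u = 49.5, S_d = 40.5
Terminal payoffs (S − K): max(6.5, 0) = 6.5, max(-2.5, 0) = 0
Node 0 (S = 45): V_0 = 1/1.07·[0.8500·6.5000 + 0.1500·0.0000] = 5.1636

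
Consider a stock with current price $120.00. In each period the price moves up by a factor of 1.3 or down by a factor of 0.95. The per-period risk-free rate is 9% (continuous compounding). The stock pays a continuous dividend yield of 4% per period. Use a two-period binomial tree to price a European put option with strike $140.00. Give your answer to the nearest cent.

$13.37

Per-period risk-free factor R = e^0.09 = 1.0942; dividend-adjusted growth = e^(0.09−0.04) = 1.0513.
Risk-neutral probability p = (1.0513 − 0.95)/(1.3 − 0.95) = 0.1013/0.3500 = 0.2893
Terminal stock prices: S_uu = 202.8, S_ud = 148.2, S_dd = 108.3
Terminal payoffs (K − S): max(-62.8, 0) = 0, max(-8.2, 0) = 0, max(31.7, 0) = 31.7
Node u (S = 156): V_u = e^(−0.09)·[0.2893·0.0000 + 0.7107·0.0000] = 0.0000
Node d (S = 114): V_d = e^(−0.09)·[0.2893·0.0000 + 0.7107·31.7000] = 20.5888
Node 0 (S = 120): V_0 = e^(−0.09)·[0.2893·0.0000 + 0.7107·20.5888] = 13.3722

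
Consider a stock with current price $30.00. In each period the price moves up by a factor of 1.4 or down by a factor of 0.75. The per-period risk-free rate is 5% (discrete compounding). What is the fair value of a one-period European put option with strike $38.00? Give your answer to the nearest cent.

Risk-neutral probability p = (1 + 0.05 − 0.75)/(1.4 − 0.75) = 0.3000/0.6500 = 0.4615
Terminal stock prices: S_u = 42, S_d = 22.5
Terminal payoffs (K − S): max(-4, 0) = 0, max(15.5, 0) = 15.5
Node 0 (S = 30): V_0 = 1/1.05·[0.4615·0.0000 + 0.5385·15.5000] = 7.9487

$7.95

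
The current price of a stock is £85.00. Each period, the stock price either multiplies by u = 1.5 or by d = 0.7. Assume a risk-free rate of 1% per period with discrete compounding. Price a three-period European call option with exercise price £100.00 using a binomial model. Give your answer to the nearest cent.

£19.63

Risk-neutral probability p = (1 + 0.01 − 0.7)/(1.5 − 0.7) = 0.3100/0.8000 = 0.3875
Terminal stock prices: S_uuu = 286.9, S_uud = 133.9, S_udd = 62.47, S_ddd = 29.15
Terminal payoffs (S − K): max(186.9, 0) = 186.9, max(33.88, 0) = 33.88, max(-37.53, 0) = 0, max(-70.84, 0) = 0
Node uu (S = 191.2): V_uu = 1/1.01·[0.3875·186.8750 + 0.6125·33.8750] = 92.2401
Node ud (S = 89.25): V_ud = 1/1.01·[0.3875·33.8750 + 0.6125·0.0000] = 12.9966
Node dd (S = 41.65): V_dd = 1/1.01·[0.3875·0.0000 + 0.6125·0.0000] = 0.0000
Node u (S = 127.5): V_u = 1/1.01·[0.3875·92.2401 + 0.6125·12.9966] = 43.2707
Node d (S = 59.5): V_d = 1/1.01·[0.3875·12.9966 + 0.6125·0.0000] = 4.9863
Node 0 (S = 85): V_0 = 1/1.01·[0.3875·43.2707 + 0.6125·4.9863] = 19.6253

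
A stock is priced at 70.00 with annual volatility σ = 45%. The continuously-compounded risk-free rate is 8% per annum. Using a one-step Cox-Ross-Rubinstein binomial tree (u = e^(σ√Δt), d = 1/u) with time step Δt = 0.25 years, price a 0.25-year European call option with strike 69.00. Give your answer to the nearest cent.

CRR parameters: u = e^(σ√Δt) = e^(0.45·√0.25) = 1.2523, d = 1/u = 0.7985
Per-period rate: rΔt = 0.08·0.25 = 0.02, so R = e^0.02 = 1.0202
Risk-neutral probability p = (e^0.02 − 0.7985)/(1.2523 − 0.7985) = 0.2217/0.4538 = 0.4885
Terminal stock prices: S_u = 87.66, S_d = 55.9
Terminal payoffs (S − K): max(18.66, 0) = 18.66, max(-13.1, 0) = 0
Node 0 (S = 70): V_0 = e^(−0.02)·[0.4885·18.6626 + 0.5115·0.0000] = 8.9362

8.94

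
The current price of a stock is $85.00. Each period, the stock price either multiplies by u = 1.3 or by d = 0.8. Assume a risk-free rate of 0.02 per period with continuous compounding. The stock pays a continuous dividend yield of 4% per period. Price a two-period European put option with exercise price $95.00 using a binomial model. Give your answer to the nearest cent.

$18.88

Per-period risk-free factor R = e^0.02 = 1.0202; dividend-adjusted growth = e^(0.02−0.04) = 0.9802.
Risk-neutral probability p = (0.9802 − 0.8)/(1.3 − 0.8) = 0.1802/0.5000 = 0.3604
Terminal stock prices: S_uu = 143.7, S_ud = 88.4, S_dd = 54.4
Terminal payoffs (K − S): max(-48.65, 0) = 0, max(6.6, 0) = 6.6, max(40.6, 0) = 40.6
Node u (S = 110.5): V_u = e^(−0.02)·[0.3604·0.0000 + 0.6396·6.6000] = 4.1378
Node d (S = 68): V_d = e^(−0.02)·[0.3604·6.6000 + 0.6396·40.6000] = 27.7852
Node 0 (S = 85): V_0 = e^(−0.02)·[0.3604·4.1378 + 0.6396·27.7852] = 18.8813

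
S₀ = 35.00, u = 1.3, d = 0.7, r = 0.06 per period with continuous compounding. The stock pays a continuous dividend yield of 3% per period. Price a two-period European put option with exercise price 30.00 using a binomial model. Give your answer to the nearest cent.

2.30

Per-period risk-free factor R = e^0.06 = 1.0618; dividend-adjusted growth = e^(0.06−0.03) = 1.0305.
Risk-neutral probability p = (1.0305 − 0.7)/(1.3 − 0.7) = 0.3305/0.6000 = 0.5508
Terminal stock prices: S_uu = 59.15, S_ud = 31.85, S_dd = 17.15
Terminal payoffs (K − S): max(-29.15, 0) = 0, max(-1.85, 0) = 0, max(12.85, 0) = 12.85
Node u (S = 45.5): V_u = e^(−0.06)·[0.5508·0.0000 + 0.4492·0.0000] = 0.0000
Node d (S = 24.5): V_d = e^(−0.06)·[0.5508·0.0000 + 0.4492·12.8500] = 5.4366
Node 0 (S = 35): V_0 = e^(−0.06)·[0.5508·0.0000 + 0.4492·5.4366] = 2.3001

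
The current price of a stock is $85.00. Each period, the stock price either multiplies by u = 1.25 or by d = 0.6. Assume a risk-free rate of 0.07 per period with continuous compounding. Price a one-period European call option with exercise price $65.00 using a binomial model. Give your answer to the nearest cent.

$27.96

Risk-neutral probability p = (e^0.07 − 0.6)/(1.25 − 0.6) = 0.4725/0.6500 = 0.7269
Terminal stock prices: S_u = 106.2, S_d = 51
Terminal payoffs (S − K): max(41.25, 0) = 41.25, max(-14, 0) = 0
Node 0 (S = 85): V_0 = e^(−0.07)·[0.7269·41.2500 + 0.2731·0.0000] = 27.9589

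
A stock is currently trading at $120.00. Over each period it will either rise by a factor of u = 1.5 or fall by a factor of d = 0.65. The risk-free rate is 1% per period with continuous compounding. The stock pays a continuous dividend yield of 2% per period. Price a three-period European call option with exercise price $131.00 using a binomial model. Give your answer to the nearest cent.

$29.46

Per-period risk-free factor R = e^0.01 = 1.0101; dividend-adjusted growth = e^(0.01−0.02) = 0.9900.
Risk-neutral probability p = (0.9900 − 0.65)/(1.5 − 0.65) = 0.3400/0.8500 = 0.4001
Terminal stock prices: S_uuu = 405, S_uud = 175.5, S_udd = 76.05, S_ddd = 32.95
Terminal payoffs (S − K): max(274, 0) = 274, max(44.5, 0) = 44.5, max(-54.95, 0) = 0, max(-98.05, 0) = 0
Node uu (S = 270): V_uu = e^(−0.01)·[0.4001·274.0000 + 0.5999·44.5000] = 134.9571
Node ud (S = 117): V_ud = e^(−0.01)·[0.4001·44.5000 + 0.5999·0.0000] = 17.6255
Node dd (S = 50.7): V_dd = e^(−0.01)·[0.4001·0.0000 + 0.5999·0.0000] = 0.0000
Node u (S = 180): V_u = e^(−0.01)·[0.4001·134.9571 + 0.5999·17.6255] = 63.9226
Node d (S = 78): V_d = e^(−0.01)·[0.4001·17.6255 + 0.5999·0.0000] = 6.9811
Node 0 (S = 120): V_0 = e^(−0.01)·[0.4001·63.9226 + 0.5999·6.9811] = 29.4649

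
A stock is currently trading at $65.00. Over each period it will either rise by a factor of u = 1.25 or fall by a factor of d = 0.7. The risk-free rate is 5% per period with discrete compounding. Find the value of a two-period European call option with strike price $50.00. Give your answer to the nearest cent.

Risk-neutral probability p = (1 + 0.05 − 0.7)/(1.25 − 0.7) = 0.3500/0.5500 = 0.6364
Terminal stock prices: S_uu = 101.6, S_ud = 56.87, S_dd = 31.85
Terminal payoffs (S − K): max(51.56, 0) = 51.56, max(6.875, 0) = 6.875, max(-18.15, 0) = 0
Node u (S = 81.25): V_u = 1/1.05·[0.6364·51.5625 + 0.3636·6.8750] = 33.6310
Node d (S = 45.5): V_d = 1/1.05·[0.6364·6.8750 + 0.3636·0.0000] = 4.1667
Node 0 (S = 65): V_0 = 1/1.05·[0.6364·33.6310 + 0.3636·4.1667] = 21.8254

$21.83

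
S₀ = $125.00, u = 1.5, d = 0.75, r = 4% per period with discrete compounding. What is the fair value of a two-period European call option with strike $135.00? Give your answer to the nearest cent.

Risk-neutral probability p = (1 + 0.04 − 0.75)/(1.5 − 0.75) = 0.2900/0.7500 = 0.3867
Terminal stock prices: S_uu = 281.2, S_ud = 140.6, S_dd = 70.31
Terminal payoffs (S − K): max(146.2, 0) = 146.2, max(5.625, 0) = 5.625, max(-64.69, 0) = 0
Node u (S = 187.5): V_u = 1/1.04·[0.3867·146.2500 + 0.6133·5.6250] = 57.6923
Node d (S = 93.75): V_d = 1/1.04·[0.3867·5.6250 + 0.6133·0.0000] = 2.0913
Node 0 (S = 125): V_0 = 1/1.04·[0.3867·57.6923 + 0.6133·2.0913] = 22.6831

$22.68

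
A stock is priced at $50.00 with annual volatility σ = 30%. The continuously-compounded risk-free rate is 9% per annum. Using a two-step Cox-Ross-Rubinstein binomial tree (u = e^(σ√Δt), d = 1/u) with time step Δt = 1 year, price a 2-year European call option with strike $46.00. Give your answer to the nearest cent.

$14.31

CRR parameters: u = e^(σ√Δt) = e^(0.3·√1) = 1.3499, d = 1/u = 0.7408
Per-period rate: rΔt = 0.09·1 = 0.09, so R = e^0.09 = 1.0942
Risk-neutral probability p = (e^0.09 − 0.7408)/(1.3499 − 0.7408) = 0.3534/0.6090 = 0.5802
Terminal stock prices: S_uu = 91.11, S_ud = 50, S_dd = 27.44
Terminal payoffs (S − K): max(45.11, 0) = 45.11, max(4, 0) = 4, max(-18.56, 0) = 0
Node u (S = 67.49): V_u = e^(−0.09)·[0.5802·45.1059 + 0.4198·4.0000] = 25.4521
Node d (S = 37.04): V_d = e^(−0.09)·[0.5802·4.0000 + 0.4198·0.0000] = 2.1210
Node 0 (S = 50): V_0 = e^(−0.09)·[0.5802·25.4521 + 0.4198·2.1210] = 14.3097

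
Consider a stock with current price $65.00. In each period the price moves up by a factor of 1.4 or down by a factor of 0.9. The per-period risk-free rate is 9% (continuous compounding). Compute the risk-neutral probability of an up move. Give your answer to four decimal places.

p = 0.3883

Risk-neutral probability p = (e^0.09 − 0.9)/(1.4 − 0.9) = 0.1942/0.5000 = 0.3883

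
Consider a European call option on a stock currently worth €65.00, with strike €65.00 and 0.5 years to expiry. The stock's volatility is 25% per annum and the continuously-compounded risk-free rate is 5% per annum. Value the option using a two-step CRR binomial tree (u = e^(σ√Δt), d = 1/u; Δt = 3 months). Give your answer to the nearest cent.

CRR parameters: u = e^(σ√Δt) = e^(0.25·√0.25) = 1.1331, d = 1/u = 0.8825
Per-period rate: rΔt = 0.05·0.25 = 0.0125, so R = e^0.0125 = 1.0126
Risk-neutral probability p = (e^0.0125 − 0.8825)/(1.1331 − 0.8825) = 0.1301/0.2507 = 0.5190
Terminal stock prices: S_uu = 83.46, S_ud = 65, S_dd = 50.62
Terminal payoffs (S − K): max(18.46, 0) = 18.46, max(0, 0) = 0, max(-14.38, 0) = 0
Node u (S = 73.65): V_u = e^(−0.0125)·[0.5190·18.4617 + 0.4810·0.0000] = 9.4621
Node d (S = 57.36): V_d = e^(−0.0125)·[0.5190·0.0000 + 0.4810·0.0000] = 0.0000
Node 0 (S = 65): V_0 = e^(−0.0125)·[0.5190·9.4621 + 0.4810·0.0000] = 4.8496

€4.85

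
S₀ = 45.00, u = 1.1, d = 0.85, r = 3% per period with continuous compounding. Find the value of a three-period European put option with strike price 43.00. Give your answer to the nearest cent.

1.41

Risk-neutral probability p = (e^0.03 − 0.85)/(1.1 − 0.85) = 0.1805/0.2500 = 0.7218
Terminal stock prices: S_uuu = 59.9, S_uud = 46.28, S_udd = 35.76, S_ddd = 27.64
Terminal payoffs (K − S): max(-16.9, 0) = 0, max(-3.283, 0) = 0, max(7.236, 0) = 7.236, max(15.36, 0) = 15.36
Node uu (S = 54.45): V_uu = e^(−0.03)·[0.7218·0.0000 + 0.2782·0.0000] = 0.0000
Node ud (S = 42.08): V_ud = e^(−0.03)·[0.7218·0.0000 + 0.2782·7.2362] = 1.9535
Node dd (S = 32.51): V_dd = e^(−0.03)·[0.7218·7.2362 + 0.2782·15.3644] = 9.2167
Node u (S = 49.5): V_u = e^(−0.03)·[0.7218·0.0000 + 0.2782·1.9535] = 0.5274
Node d (S = 38.25): V_d = e^(−0.03)·[0.7218·1.9535 + 0.2782·9.2167] = 3.8565
Node 0 (S = 45): V_0 = e^(−0.03)·[0.7218·0.5274 + 0.2782·3.8565] = 1.4105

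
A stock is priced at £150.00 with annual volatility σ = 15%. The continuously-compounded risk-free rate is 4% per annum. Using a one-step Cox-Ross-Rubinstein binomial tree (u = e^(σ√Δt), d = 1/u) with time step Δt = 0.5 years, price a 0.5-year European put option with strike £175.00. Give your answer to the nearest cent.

CRR parameters: u = e^(σ√Δt) = e^(0.15·√0.5) = 1.1119, d = 1/u = 0.8994
Per-period rate: rΔt = 0.04·0.5 = 0.02, so R = e^0.02 = 1.0202
Risk-neutral probability p = (e^0.02 − 0.8994)/(1.1119 − 0.8994) = 0.1208/0.2125 = 0.5686
Terminal stock prices: S_u = 166.8, S_d = 134.9
Terminal payoffs (K − S): max(8.216, 0) = 8.216, max(40.1, 0) = 40.1
Node 0 (S = 150): V_0 = e^(−0.02)·[0.5686·8.2157 + 0.4314·40.0952] = 21.5348

£21.53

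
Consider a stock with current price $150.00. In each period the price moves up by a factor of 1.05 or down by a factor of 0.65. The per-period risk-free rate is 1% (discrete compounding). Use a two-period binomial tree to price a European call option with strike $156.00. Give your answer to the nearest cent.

Risk-neutral probability p = (1 + 0.01 − 0.65)/(1.05 − 0.65) = 0.3600/0.4000 = 0.9000
Terminal stock prices: S_uu = 165.4, S_ud = 102.4, S_dd = 63.38
Terminal payoffs (S − K): max(9.375, 0) = 9.375, max(-53.62, 0) = 0, max(-92.62, 0) = 0
Node u (S = 157.5): V_u = 1/1.01·[0.9000·9.3750 + 0.1000·0.0000] = 8.3540
Node d (S = 97.5): V_d = 1/1.01·[0.9000·0.0000 + 0.1000·0.0000] = 0.0000
Node 0 (S = 150): V_0 = 1/1.01·[0.9000·8.3540 + 0.1000·0.0000] = 7.4441

$7.44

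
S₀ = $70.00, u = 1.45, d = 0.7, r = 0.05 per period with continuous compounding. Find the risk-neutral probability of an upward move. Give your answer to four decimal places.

Risk-neutral probability p = (e^0.05 − 0.7)/(1.45 − 0.7) = 0.3513/0.7500 = 0.4684

p = 0.4684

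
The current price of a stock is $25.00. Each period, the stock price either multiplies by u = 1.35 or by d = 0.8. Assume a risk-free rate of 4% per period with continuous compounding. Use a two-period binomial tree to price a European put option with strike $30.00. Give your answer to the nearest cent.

Risk-neutral probability p = (e^0.04 − 0.8)/(1.35 − 0.8) = 0.2408/0.5500 = 0.4378
Terminal stock prices: S_uu = 45.56, S_ud = 27, S_dd = 16
Terminal payoffs (K − S): max(-15.56, 0) = 0, max(3, 0) = 3, max(14, 0) = 14
Node u (S = 33.75): V_u = e^(−0.04)·[0.4378·0.0000 + 0.5622·3.0000] = 1.6204
Node d (S = 20): V_d = e^(−0.04)·[0.4378·3.0000 + 0.5622·14.0000] = 8.8237
Node 0 (S = 25): V_0 = e^(−0.04)·[0.4378·1.6204 + 0.5622·8.8237] = 5.4475

$5.45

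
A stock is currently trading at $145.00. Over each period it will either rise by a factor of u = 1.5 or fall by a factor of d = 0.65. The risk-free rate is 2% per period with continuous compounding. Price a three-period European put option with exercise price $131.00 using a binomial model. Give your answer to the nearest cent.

Risk-neutral probability p = (e^0.02 − 0.65)/(1.5 − 0.65) = 0.3702/0.8500 = 0.4355
Terminal stock prices: S_uuu = 489.4, S_uud = 212.1, S_udd = 91.89, S_ddd = 39.82
Terminal payoffs (K − S): max(-358.4, 0) = 0, max(-81.06, 0) = 0, max(39.11, 0) = 39.11, max(91.18, 0) = 91.18
Node uu (S = 326.2): V_uu = e^(−0.02)·[0.4355·0.0000 + 0.5645·0.0000] = 0.0000
Node ud (S = 141.4): V_ud = e^(−0.02)·[0.4355·0.0000 + 0.5645·39.1062] = 21.6372
Node dd (S = 61.26): V_dd = e^(−0.02)·[0.4355·39.1062 + 0.5645·91.1794] = 67.1435
Node u (S = 217.5): V_u = e^(−0.02)·[0.4355·0.0000 + 0.5645·21.6372] = 11.9717
Node d (S = 94.25): V_d = e^(−0.02)·[0.4355·21.6372 + 0.5645·67.1435] = 46.3870
Node 0 (S = 145): V_0 = e^(−0.02)·[0.4355·11.9717 + 0.5645·46.3870] = 30.7763

$30.78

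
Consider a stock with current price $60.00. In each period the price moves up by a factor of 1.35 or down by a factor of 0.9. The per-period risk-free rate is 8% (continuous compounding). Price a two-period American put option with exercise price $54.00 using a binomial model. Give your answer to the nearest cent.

Risk-neutral probability p = (e^0.08 − 0.9)/(1.35 − 0.9) = 0.1833/0.4500 = 0.4073
Terminal stock prices: S_uu = 109.4, S_ud = 72.9, S_dd = 48.6
Terminal payoffs (K − S): max(-55.35, 0) = 0, max(-18.9, 0) = 0, max(5.4, 0) = 5.4
Node u (S = 81): continuation = e^(−0.08)·[0.4073·0.0000 + 0.5927·0.0000] = 0.0000; exercise value = 0.0000 ≤ continuation, so V_u = 0.0000
Node d (S = 54): continuation = e^(−0.08)·[0.4073·0.0000 + 0.5927·5.4000] = 2.9545; exercise value = 0.0000 ≤ continuation, so V_d = 2.9545
Node 0 (S = 60): continuation = e^(−0.08)·[0.4073·0.0000 + 0.5927·2.9545] = 1.6165; exercise value = 0.0000 ≤ continuation, so V_0 = 1.6165

$1.62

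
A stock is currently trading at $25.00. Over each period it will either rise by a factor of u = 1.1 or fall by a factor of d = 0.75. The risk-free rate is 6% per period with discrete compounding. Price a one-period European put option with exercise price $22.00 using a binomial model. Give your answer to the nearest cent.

Risk-neutral probability p = (1 + 0.06 − 0.75)/(1.1 − 0.75) = 0.3100/0.3500 = 0.8857
Terminal stock prices: S_u = 27.5, S_d = 18.75
Terminal payoffs (K − S): max(-5.5, 0) = 0, max(3.25, 0) = 3.25
Node 0 (S = 25): V_0 = 1/1.06·[0.8857·0.0000 + 0.1143·3.2500] = 0.3504

$0.35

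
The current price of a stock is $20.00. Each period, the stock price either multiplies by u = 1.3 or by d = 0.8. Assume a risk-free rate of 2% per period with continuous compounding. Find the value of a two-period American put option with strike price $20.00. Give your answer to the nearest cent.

$2.19

Risk-neutral probability p = (e^0.02 − 0.8)/(1.3 − 0.8) = 0.2202/0.5000 = 0.4404
Terminal stock prices: S_uu = 33.8, S_ud = 20.8, S_dd = 12.8
Terminal payoffs (K − S): max(-13.8, 0) = 0, max(-0.8, 0) = 0, max(7.2, 0) = 7.2
Node u (S = 26): continuation = e^(−0.02)·[0.4404·0.0000 + 0.5596·0.0000] = 0.0000; exercise value = 0.0000 ≤ continuation, so V_u = 0.0000
Node d (S = 16): continuation = e^(−0.02)·[0.4404·0.0000 + 0.5596·7.2000] = 3.9493; exercise value = 4.0000 > continuation, so V_d = 4.0000 (exercise)
Node 0 (S = 20): continuation = e^(−0.02)·[0.4404·0.0000 + 0.5596·4.0000] = 2.1941; exercise value = 0.0000 ≤ continuation, so V_0 = 2.1941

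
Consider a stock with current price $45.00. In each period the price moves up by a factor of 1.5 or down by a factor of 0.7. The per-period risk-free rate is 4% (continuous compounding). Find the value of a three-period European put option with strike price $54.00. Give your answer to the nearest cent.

Risk-neutral probability p = (e^0.04 − 0.7)/(1.5 − 0.7) = 0.3408/0.8000 = 0.4260
Terminal stock prices: S_uuu = 151.9, S_uud = 70.88, S_udd = 33.07, S_ddd = 15.43
Terminal payoffs (K − S): max(-97.88, 0) = 0, max(-16.88, 0) = 0, max(20.93, 0) = 20.93, max(38.57, 0) = 38.57
Node uu (S = 101.2): V_uu = e^(−0.04)·[0.4260·0.0000 + 0.5740·0.0000] = 0.0000
Node ud (S = 47.25): V_ud = e^(−0.04)·[0.4260·0.0000 + 0.5740·20.9250] = 11.5397
Node dd (S = 22.05): V_dd = e^(−0.04)·[0.4260·20.9250 + 0.5740·38.5650] = 29.8326
Node u (S = 67.5): V_u = e^(−0.04)·[0.4260·0.0000 + 0.5740·11.5397] = 6.3639
Node d (S = 31.5): V_d = e^(−0.04)·[0.4260·11.5397 + 0.5740·29.8326] = 21.1754
Node 0 (S = 45): V_0 = e^(−0.04)·[0.4260·6.3639 + 0.5740·21.1754] = 14.2826

$14.28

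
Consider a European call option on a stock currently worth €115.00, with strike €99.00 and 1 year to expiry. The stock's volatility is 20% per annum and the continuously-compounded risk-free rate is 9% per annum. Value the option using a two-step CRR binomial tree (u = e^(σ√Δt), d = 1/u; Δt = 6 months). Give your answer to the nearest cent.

€26.09

CRR parameters: u = e^(σ√Δt) = e^(0.2·√0.5) = 1.1519, d = 1/u = 0.8681
Per-period rate: rΔt = 0.09·0.5 = 0.045, so R = e^0.045 = 1.0460
Risk-neutral probability p = (e^0.045 − 0.8681)/(1.1519 − 0.8681) = 0.1779/0.2838 = 0.6269
Terminal stock prices: S_uu = 152.6, S_ud = 115, S_dd = 86.67
Terminal payoffs (S − K): max(53.59, 0) = 53.59, max(16, 0) = 16, max(-12.33, 0) = 0
Node u (S = 132.5): V_u = e^(−0.045)·[0.6269·53.5931 + 0.3731·16.0000] = 37.8259
Node d (S = 99.83): V_d = e^(−0.045)·[0.6269·16.0000 + 0.3731·0.0000] = 9.5890
Node 0 (S = 115): V_0 = e^(−0.045)·[0.6269·37.8259 + 0.3731·9.5890] = 26.0897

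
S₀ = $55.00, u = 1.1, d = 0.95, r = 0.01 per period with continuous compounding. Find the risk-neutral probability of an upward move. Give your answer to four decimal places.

Risk-neutral probability p = (e^0.01 − 0.95)/(1.1 − 0.95) = 0.0601/0.1500 = 0.4003

p = 0.4003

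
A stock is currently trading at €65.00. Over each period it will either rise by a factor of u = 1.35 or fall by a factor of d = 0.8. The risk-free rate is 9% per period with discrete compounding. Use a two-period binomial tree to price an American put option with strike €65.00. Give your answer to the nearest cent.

€5.64

Risk-neutral probability p = (1 + 0.09 − 0.8)/(1.35 − 0.8) = 0.2900/0.5500 = 0.5273
Terminal stock prices: S_uu = 118.5, S_ud = 70.2, S_dd = 41.6
Terminal payoffs (K − S): max(-53.46, 0) = 0, max(-5.2, 0) = 0, max(23.4, 0) = 23.4
Node u (S = 87.75): continuation = 1/1.09·[0.5273·0.0000 + 0.4727·0.0000] = 0.0000; exercise value = 0.0000 ≤ continuation, so V_u = 0.0000
Node d (S = 52): continuation = 1/1.09·[0.5273·0.0000 + 0.4727·23.4000] = 10.1485; exercise value = 13.0000 > continuation, so V_d = 13.0000 (exercise)
Node 0 (S = 65): continuation = 1/1.09·[0.5273·0.0000 + 0.4727·13.0000] = 5.6380; exercise value = 0.0000 ≤ continuation, so V_0 = 5.6380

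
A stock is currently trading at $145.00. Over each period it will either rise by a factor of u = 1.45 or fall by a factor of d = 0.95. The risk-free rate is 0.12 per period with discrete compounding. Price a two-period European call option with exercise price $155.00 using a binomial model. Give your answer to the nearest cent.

$29.82

Risk-neutral probability p = (1 + 0.12 − 0.95)/(1.45 − 0.95) = 0.1700/0.5000 = 0.3400
Terminal stock prices: S_uu = 304.9, S_ud = 199.7, S_dd = 130.9
Terminal payoffs (S − K): max(149.9, 0) = 149.9, max(44.74, 0) = 44.74, max(-24.14, 0) = 0
Node u (S = 210.2): V_u = 1/1.12·[0.3400·149.8625 + 0.6600·44.7375] = 71.8571
Node d (S = 137.8): V_d = 1/1.12·[0.3400·44.7375 + 0.6600·0.0000] = 13.5810
Node 0 (S = 145): V_0 = 1/1.12·[0.3400·71.8571 + 0.6600·13.5810] = 29.8169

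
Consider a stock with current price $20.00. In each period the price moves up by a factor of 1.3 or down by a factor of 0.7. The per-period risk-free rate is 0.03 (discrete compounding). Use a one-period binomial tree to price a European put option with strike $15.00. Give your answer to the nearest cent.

Risk-neutral probability p = (1 + 0.03 − 0.7)/(1.3 − 0.7) = 0.3300/0.6000 = 0.5500
Terminal stock prices: S_u = 26, S_d = 14
Terminal payoffs (K − S): max(-11, 0) = 0, max(1, 0) = 1
Node 0 (S = 20): V_0 = 1/1.03·[0.5500·0.0000 + 0.4500·1.0000] = 0.4369

$0.44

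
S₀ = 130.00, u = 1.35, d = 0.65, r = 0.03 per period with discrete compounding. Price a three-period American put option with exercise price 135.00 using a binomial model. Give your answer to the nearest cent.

28.73

Risk-neutral probability p = (1 + 0.03 − 0.65)/(1.35 − 0.65) = 0.3800/0.7000 = 0.5429
Terminal stock prices: S_uuu = 319.8, S_uud = 154, S_udd = 74.15, S_ddd = 35.7
Terminal payoffs (K − S): max(-184.8, 0) = 0, max(-19, 0) = 0, max(60.85, 0) = 60.85, max(99.3, 0) = 99.3
Node uu (S = 236.9): continuation = 1/1.03·[0.5429·0.0000 + 0.4571·0.0000] = 0.0000; exercise value = 0.0000 ≤ continuation, so V_uu = 0.0000
Node ud (S = 114.1): continuation = 1/1.03·[0.5429·0.0000 + 0.4571·60.8512] = 27.0075; exercise value = 20.9250 ≤ continuation, so V_ud = 27.0075
Node dd (S = 54.93): continuation = 1/1.03·[0.5429·60.8512 + 0.4571·99.2987] = 76.1430; exercise value = 80.0750 > continuation, so V_dd = 80.0750 (exercise)
Node u (S = 175.5): continuation = 1/1.03·[0.5429·0.0000 + 0.4571·27.0075] = 11.9867; exercise value = 0.0000 ≤ continuation, so V_u = 11.9867
Node d (S = 84.5): continuation = 1/1.03·[0.5429·27.0075 + 0.4571·80.0750] = 49.7737; exercise value = 50.5000 > continuation, so V_d = 50.5000 (exercise)
Node 0 (S = 130): continuation = 1/1.03·[0.5429·11.9867 + 0.4571·50.5000] = 28.7308; exercise value = 5.0000 ≤ continuation, so V_0 = 28.7308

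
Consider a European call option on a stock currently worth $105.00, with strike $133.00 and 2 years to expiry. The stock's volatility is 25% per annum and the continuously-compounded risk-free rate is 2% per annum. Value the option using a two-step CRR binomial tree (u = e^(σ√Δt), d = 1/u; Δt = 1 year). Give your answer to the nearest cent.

$8.80

CRR parameters: u = e^(σ√Δt) = e^(0.25·√1) = 1.2840, d = 1/u = 0.7788
Per-period rate: rΔt = 0.02·1 = 0.02, so R = e^0.02 = 1.0202
Risk-neutral probability p = (e^0.02 − 0.7788)/(1.2840 − 0.7788) = 0.2414/0.5052 = 0.4778
Terminal stock prices: S_uu = 173.1, S_ud = 105, S_dd = 63.69
Terminal payoffs (S − K): max(40.12, 0) = 40.12, max(-28, 0) = 0, max(-69.31, 0) = 0
Node u (S = 134.8): V_u = e^(−0.02)·[0.4778·40.1157 + 0.5222·0.0000] = 18.7881
Node d (S = 81.77): V_d = e^(−0.02)·[0.4778·0.0000 + 0.5222·0.0000] = 0.0000
Node 0 (S = 105): V_0 = e^(−0.02)·[0.4778·18.7881 + 0.5222·0.0000] = 8.7993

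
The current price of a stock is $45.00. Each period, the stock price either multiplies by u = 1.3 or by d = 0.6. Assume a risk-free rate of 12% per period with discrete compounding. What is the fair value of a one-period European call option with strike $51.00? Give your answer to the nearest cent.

Risk-neutral probability p = (1 + 0.12 − 0.6)/(1.3 − 0.6) = 0.5200/0.7000 = 0.7429
Terminal stock prices: S_u = 58.5, S_d = 27
Terminal payoffs (S − K): max(7.5, 0) = 7.5, max(-24, 0) = 0
Node 0 (S = 45): V_0 = 1/1.12·[0.7429·7.5000 + 0.2571·0.0000] = 4.9745

$4.97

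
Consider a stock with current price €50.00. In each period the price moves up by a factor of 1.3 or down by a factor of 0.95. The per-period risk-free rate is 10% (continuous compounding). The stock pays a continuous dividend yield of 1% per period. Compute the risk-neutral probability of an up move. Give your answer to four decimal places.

p = 0.4119

Per-period risk-free factor R = e^0.1 = 1.1052; dividend-adjusted growth = e^(0.1−0.01) = 1.0942.
Risk-neutral probability p = (1.0942 − 0.95)/(1.3 − 0.95) = 0.1442/0.3500 = 0.4119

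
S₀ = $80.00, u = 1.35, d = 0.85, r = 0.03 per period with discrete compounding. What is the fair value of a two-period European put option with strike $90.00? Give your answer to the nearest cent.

$12.43

Risk-neutral probability p = (1 + 0.03 − 0.85)/(1.35 − 0.85) = 0.1800/0.5000 = 0.3600
Terminal stock prices: S_uu = 145.8, S_ud = 91.8, S_dd = 57.8
Terminal payoffs (K − S): max(-55.8, 0) = 0, max(-1.8, 0) = 0, max(32.2, 0) = 32.2
Node u (S = 108): V_u = 1/1.03·[0.3600·0.0000 + 0.6400·0.0000] = 0.0000
Node d (S = 68): V_d = 1/1.03·[0.3600·0.0000 + 0.6400·32.2000] = 20.0078
Node 0 (S = 80): V_0 = 1/1.03·[0.3600·0.0000 + 0.6400·20.0078] = 12.4320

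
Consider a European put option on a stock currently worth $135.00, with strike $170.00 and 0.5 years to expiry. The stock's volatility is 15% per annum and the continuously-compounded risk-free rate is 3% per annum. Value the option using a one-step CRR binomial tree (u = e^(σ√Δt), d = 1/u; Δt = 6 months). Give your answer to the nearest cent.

$32.47

CRR parameters: u = e^(σ√Δt) = e^(0.15·√0.5) = 1.1119, d = 1/u = 0.8994
Per-period rate: rΔt = 0.03·0.5 = 0.015, so R = e^0.015 = 1.0151
Risk-neutral probability p = (e^0.015 − 0.8994)/(1.1119 − 0.8994) = 0.1157/0.2125 = 0.5446
Terminal stock prices: S_u = 150.1, S_d = 121.4
Terminal payoffs (K − S): max(19.89, 0) = 19.89, max(48.59, 0) = 48.59
Node 0 (S = 135): V_0 = e^(−0.015)·[0.5446·19.8941 + 0.4554·48.5857] = 32.4690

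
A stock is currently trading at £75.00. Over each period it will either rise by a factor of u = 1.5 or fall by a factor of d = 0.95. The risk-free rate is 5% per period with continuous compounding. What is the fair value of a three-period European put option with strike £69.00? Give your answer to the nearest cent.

£2.20

Risk-neutral probability p = (e^0.05 − 0.95)/(1.5 − 0.95) = 0.1013/0.5500 = 0.1841
Terminal stock prices: S_uuu = 253.1, S_uud = 160.3, S_udd = 101.5, S_ddd = 64.3
Terminal payoffs (K − S): max(-184.1, 0) = 0, max(-91.31, 0) = 0, max(-32.53, 0) = 0, max(4.697, 0) = 4.697
Node uu (S = 168.8): V_uu = e^(−0.05)·[0.1841·0.0000 + 0.8159·0.0000] = 0.0000
Node ud (S = 106.9): V_ud = e^(−0.05)·[0.1841·0.0000 + 0.8159·0.0000] = 0.0000
Node dd (S = 67.69): V_dd = e^(−0.05)·[0.1841·0.0000 + 0.8159·4.6969] = 3.6452
Node u (S = 112.5): V_u = e^(−0.05)·[0.1841·0.0000 + 0.8159·0.0000] = 0.0000
Node d (S = 71.25): V_d = e^(−0.05)·[0.1841·0.0000 + 0.8159·3.6452] = 2.8289
Node 0 (S = 75): V_0 = e^(−0.05)·[0.1841·0.0000 + 0.8159·2.8289] = 2.1955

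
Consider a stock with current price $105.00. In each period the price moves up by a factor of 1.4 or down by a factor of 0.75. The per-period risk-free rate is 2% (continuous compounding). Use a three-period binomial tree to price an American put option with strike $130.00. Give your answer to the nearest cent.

$35.92

Risk-neutral probability p = (e^0.02 − 0.75)/(1.4 − 0.75) = 0.2702/0.6500 = 0.4157
Terminal stock prices: S_uuu = 288.1, S_uud = 154.3, S_udd = 82.69, S_ddd = 44.3
Terminal payoffs (K − S): max(-158.1, 0) = 0, max(-24.35, 0) = 0, max(47.31, 0) = 47.31, max(85.7, 0) = 85.7
Node uu (S = 205.8): continuation = e^(−0.02)·[0.4157·0.0000 + 0.5843·0.0000] = 0.0000; exercise value = 0.0000 ≤ continuation, so V_uu = 0.0000
Node ud (S = 110.2): continuation = e^(−0.02)·[0.4157·0.0000 + 0.5843·47.3125] = 27.0976; exercise value = 19.7500 ≤ continuation, so V_ud = 27.0976
Node dd (S = 59.06): continuation = e^(−0.02)·[0.4157·47.3125 + 0.5843·85.7031] = 68.3633; exercise value = 70.9375 > continuation, so V_dd = 70.9375 (exercise)
Node u (S = 147): continuation = e^(−0.02)·[0.4157·0.0000 + 0.5843·27.0976] = 15.5197; exercise value = 0.0000 ≤ continuation, so V_u = 15.5197
Node d (S = 78.75): continuation = e^(−0.02)·[0.4157·27.0976 + 0.5843·70.9375] = 51.6697; exercise value = 51.2500 ≤ continuation, so V_d = 51.6697
Node 0 (S = 105): continuation = e^(−0.02)·[0.4157·15.5197 + 0.5843·51.6697] = 35.9168; exercise value = 25.0000 ≤ continuation, so V_0 = 35.9168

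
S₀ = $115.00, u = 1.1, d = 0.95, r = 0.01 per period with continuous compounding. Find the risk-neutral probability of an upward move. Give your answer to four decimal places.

Risk-neutral probability p = (e^0.01 − 0.95)/(1.1 − 0.95) = 0.0601/0.1500 = 0.4003

p = 0.4003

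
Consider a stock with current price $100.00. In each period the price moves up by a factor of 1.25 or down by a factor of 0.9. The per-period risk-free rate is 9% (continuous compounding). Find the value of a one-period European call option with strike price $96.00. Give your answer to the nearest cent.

$14.70

Risk-neutral probability p = (e^0.09 − 0.9)/(1.25 − 0.9) = 0.1942/0.3500 = 0.5548
Terminal stock prices: S_u = 125, S_d = 90
Terminal payoffs (S − K): max(29, 0) = 29, max(-6, 0) = 0
Node 0 (S = 100): V_0 = e^(−0.09)·[0.5548·29.0000 + 0.4452·0.0000] = 14.7040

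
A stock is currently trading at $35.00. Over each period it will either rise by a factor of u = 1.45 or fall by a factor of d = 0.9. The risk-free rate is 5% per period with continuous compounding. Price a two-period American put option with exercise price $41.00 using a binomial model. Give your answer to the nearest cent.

$6.55

Risk-neutral probability p = (e^0.05 − 0.9)/(1.45 − 0.9) = 0.1513/0.5500 = 0.2750
Terminal stock prices: S_uu = 73.59, S_ud = 45.68, S_dd = 28.35
Terminal payoffs (K − S): max(-32.59, 0) = 0, max(-4.675, 0) = 0, max(12.65, 0) = 12.65
Node u (S = 50.75): continuation = e^(−0.05)·[0.2750·0.0000 + 0.7250·0.0000] = 0.0000; exercise value = 0.0000 ≤ continuation, so V_u = 0.0000
Node d (S = 31.5): continuation = e^(−0.05)·[0.2750·0.0000 + 0.7250·12.6500] = 8.7235; exercise value = 9.5000 > continuation, so V_d = 9.5000 (exercise)
Node 0 (S = 35): continuation = e^(−0.05)·[0.2750·0.0000 + 0.7250·9.5000] = 6.5512; exercise value = 6.0000 ≤ continuation, so V_0 = 6.5512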